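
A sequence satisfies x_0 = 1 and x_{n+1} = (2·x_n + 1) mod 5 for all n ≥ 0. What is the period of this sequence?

4

Listing terms: x_0 = 1, x_1 = 3, x_2 = 2, x_3 = 0, x_4 = 1.
The sequence repeats with period 4.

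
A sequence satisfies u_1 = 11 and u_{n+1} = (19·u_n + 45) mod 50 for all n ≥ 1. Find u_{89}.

u_1 = 11; u_2 = 4; u_3 = 21; u_4 = 44; u_5 = 31; u_6 = 34; u_7 = 41; u_8 = 24; u_9 = 1; u_{10} = 14; u_{11} = 11.
Since u_{11} = u_1 = 11, the sequence is periodic with period 10.
(89 - 1) mod 10 = 8, so u_{89} = u_9 = 1.

1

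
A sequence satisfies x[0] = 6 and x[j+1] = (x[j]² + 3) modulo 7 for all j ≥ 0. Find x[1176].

0

x[0] = 6, x[1] = 4, x[2] = 5, x[3] = 0, x[4] = 3, x[5] = 5.
Since x[5] = x[2] = 5, the sequence is eventually periodic: after a pre-period of length 2 it cycles with period 3.
For j ≥ 2, x[j] depends only on (j - 2) mod 3. (1176 - 2) mod 3 = 1, so x[1176] = x[3] = 0.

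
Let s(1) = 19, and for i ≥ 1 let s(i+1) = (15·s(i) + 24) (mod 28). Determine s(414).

5

Listing terms: s(1) = 19, s(2) = 1, s(3) = 11, s(4) = 21, s(5) = 3, s(6) = 13, s(7) = 23, s(8) = 5, s(9) = 15, s(10) = 25, s(11) = 7, s(12) = 17, s(13) = 27, s(14) = 9, s(15) = 19.
The sequence repeats with period 14.
So s(414) = s(1 + ((414-1) mod 14)) = s(8) = 5.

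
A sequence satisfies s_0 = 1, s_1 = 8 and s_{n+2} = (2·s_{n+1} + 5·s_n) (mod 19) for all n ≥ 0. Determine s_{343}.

s_0 = 1,  s_1 = 8,  s_2 = 2,  s_3 = 6,  s_4 = 3,  s_5 = 17,  s_6 = 11,  s_7 = 12,  s_8 = 3,  s_9 = 9,  s_{10} = 14,  s_{11} = 16,  s_{12} = 7,  s_{13} = 18,  s_{14} = 14,  s_{15} = 4,  s_{16} = 2,  s_{17} = 5,  s_{18} = 1,  s_{19} = 8.
The sequence repeats with period 18.
So s_{343} = s_{0 + ((343-0) mod 18)} = s_1 = 8.

8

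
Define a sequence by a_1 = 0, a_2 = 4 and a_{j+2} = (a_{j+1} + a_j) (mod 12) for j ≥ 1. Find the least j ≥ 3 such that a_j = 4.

3

We have a_1 = 0,  a_2 = 4,  a_3 = 4,  a_4 = 8,  a_5 = 0,  a_6 = 8,  a_7 = 8,  a_8 = 4,  a_9 = 0,  a_{10} = 4.
Since (a_9, a_{10}) = (a_1, a_2) = (0, 4) (two consecutive terms determine the rest), the sequence is periodic with period 8.
The value 4 first appears (with j ≥ 3) at a_3.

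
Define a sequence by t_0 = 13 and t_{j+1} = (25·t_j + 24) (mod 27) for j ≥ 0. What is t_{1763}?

19

Computing terms: t_0 = 13, t_1 = 25, t_2 = 1, t_3 = 22, t_4 = 7, t_5 = 10, t_6 = 4, t_7 = 16, t_8 = 19, t_9 = 13.
The sequence repeats with period 9.
(1763 - 0) mod 9 = 8, so t_{1763} = t_8 = 19.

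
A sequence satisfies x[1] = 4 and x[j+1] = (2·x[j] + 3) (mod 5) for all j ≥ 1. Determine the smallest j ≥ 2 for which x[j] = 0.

3

x[1] = 4,  x[2] = 1,  x[3] = 0,  x[4] = 3,  x[5] = 4.
Since x[5] = x[1] = 4, the sequence is periodic with period 4.
The value 0 first appears (with j ≥ 2) at x[3].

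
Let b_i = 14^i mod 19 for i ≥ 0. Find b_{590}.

9

We have b_0 = 1, b_1 = 14, b_2 = 6, b_3 = 8, b_4 = 17, b_5 = 10, b_6 = 7, b_7 = 3, b_8 = 4, b_9 = 18, b_{10} = 5, b_{11} = 13, b_{12} = 11, b_{13} = 2, b_{14} = 9, b_{15} = 12, b_{16} = 16, b_{17} = 15, b_{18} = 1.
Since b_{18} = b_0 = 1, the sequence is periodic with period 18.
(590 - 0) mod 18 = 14, so b_{590} = b_{14} = 9.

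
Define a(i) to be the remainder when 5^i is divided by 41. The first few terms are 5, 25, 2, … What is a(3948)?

18

Computing terms: a(1) = 5, a(2) = 25, a(3) = 2, a(4) = 10, a(5) = 9, a(6) = 4, a(7) = 20, a(8) = 18, a(9) = 8, a(10) = 40, a(11) = 36, a(12) = 16, a(13) = 39, a(14) = 31, a(15) = 32, a(16) = 37, a(17) = 21, a(18) = 23, a(19) = 33, a(20) = 1, a(21) = 5.
Since a(21) = a(1) = 5, the sequence is periodic with period 20.
(3948 - 1) mod 20 = 7, so a(3948) = a(8) = 18.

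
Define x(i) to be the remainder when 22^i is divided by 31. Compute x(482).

19

We have x(1) = 22; x(2) = 19; x(3) = 15; x(4) = 20; x(5) = 6; x(6) = 8; x(7) = 21; x(8) = 28; x(9) = 27; x(10) = 5; x(11) = 17; x(12) = 2; x(13) = 13; x(14) = 7; x(15) = 30; x(16) = 9; x(17) = 12; x(18) = 16; x(19) = 11; x(20) = 25; x(21) = 23; x(22) = 10; x(23) = 3; x(24) = 4; x(25) = 26; x(26) = 14; x(27) = 29; x(28) = 18; x(29) = 24; x(30) = 1; x(31) = 22.
The sequence repeats with period 30.
So x(482) = x(1 + ((482-1) mod 30)) = x(2) = 19.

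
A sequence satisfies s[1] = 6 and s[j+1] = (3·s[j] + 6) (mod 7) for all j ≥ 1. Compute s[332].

s[1] = 6,  s[2] = 3,  s[3] = 1,  s[4] = 2,  s[5] = 5,  s[6] = 0,  s[7] = 6.
Since s[7] = s[1] = 6, the sequence is periodic with period 6.
So s[332] = s[1 + ((332-1) mod 6)] = s[2] = 3.

3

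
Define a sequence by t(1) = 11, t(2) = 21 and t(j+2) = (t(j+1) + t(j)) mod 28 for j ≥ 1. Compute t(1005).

t(1) = 11; t(2) = 21; t(3) = 4; t(4) = 25; t(5) = 1; t(6) = 26; t(7) = 27; t(8) = 25; t(9) = 24; t(10) = 21; t(11) = 17; t(12) = 10; t(13) = 27; t(14) = 9; t(15) = 8; t(16) = 17; t(17) = 25; t(18) = 14; t(19) = 11; t(20) = 25; t(21) = 8; t(22) = 5; t(23) = 13; t(24) = 18; t(25) = 3; t(26) = 21; t(27) = 24; t(28) = 17; t(29) = 13; t(30) = 2; t(31) = 15; t(32) = 17; t(33) = 4; t(34) = 21; t(35) = 25; t(36) = 18; t(37) = 15; t(38) = 5; t(39) = 20; t(40) = 25; t(41) = 17; t(42) = 14; t(43) = 3; t(44) = 17; t(45) = 20; t(46) = 9; t(47) = 1; t(48) = 10; t(49) = 11; t(50) = 21.
The sequence repeats with period 48.
So t(1005) = t(1 + ((1005-1) mod 48)) = t(45) = 20.

20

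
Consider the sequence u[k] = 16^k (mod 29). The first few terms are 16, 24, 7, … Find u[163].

24

Listing terms: u[1] = 16; u[2] = 24; u[3] = 7; u[4] = 25; u[5] = 23; u[6] = 20; u[7] = 1; u[8] = 16.
Since u[8] = u[1] = 16, the sequence is periodic with period 7.
(163 - 1) mod 7 = 1, so u[163] = u[2] = 24.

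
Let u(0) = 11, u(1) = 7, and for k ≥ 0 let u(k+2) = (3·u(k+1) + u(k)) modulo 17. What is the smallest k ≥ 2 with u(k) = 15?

Computing terms: u(0) = 11, u(1) = 7, u(2) = 15, u(3) = 1, u(4) = 1, u(5) = 4, u(6) = 13, u(7) = 9, u(8) = 6, u(9) = 10, u(10) = 2, u(11) = 16, u(12) = 16, u(13) = 13, u(14) = 4, u(15) = 8, u(16) = 11, u(17) = 7.
The sequence repeats with period 16.
The value 15 first appears (with k ≥ 2) at u(2).

2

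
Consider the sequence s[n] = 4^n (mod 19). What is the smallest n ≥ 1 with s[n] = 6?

Computing terms: s[0] = 1,  s[1] = 4,  s[2] = 16,  s[3] = 7,  s[4] = 9,  s[5] = 17,  s[6] = 11,  s[7] = 6,  s[8] = 5,  s[9] = 1.
The sequence repeats with period 9.
The value 6 first appears (with n ≥ 1) at s[7].

7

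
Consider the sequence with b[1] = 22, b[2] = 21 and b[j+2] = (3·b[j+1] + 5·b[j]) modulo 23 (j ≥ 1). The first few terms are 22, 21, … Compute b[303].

Listing terms: b[1] = 22, b[2] = 21, b[3] = 12, b[4] = 3, b[5] = 0, b[6] = 15, b[7] = 22, b[8] = 3, b[9] = 4, b[10] = 4, b[11] = 9, b[12] = 1, b[13] = 2, b[14] = 11, b[15] = 20, b[16] = 0, b[17] = 8, b[18] = 1, b[19] = 20, b[20] = 19, b[21] = 19, b[22] = 14, b[23] = 22, b[24] = 21.
The sequence repeats with period 22.
So b[303] = b[1 + ((303-1) mod 22)] = b[17] = 8.

8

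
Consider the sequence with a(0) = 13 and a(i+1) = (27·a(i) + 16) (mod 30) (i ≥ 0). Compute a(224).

13

a(0) = 13,  a(1) = 7,  a(2) = 25,  a(3) = 1,  a(4) = 13.
The sequence repeats with period 4.
(224 - 0) mod 4 = 0, so a(224) = a(0) = 13.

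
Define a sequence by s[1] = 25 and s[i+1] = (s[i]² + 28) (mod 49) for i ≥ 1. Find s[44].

s[1] = 25; s[2] = 16; s[3] = 39; s[4] = 30; s[5] = 46; s[6] = 37; s[7] = 25.
The sequence repeats with period 6.
So s[44] = s[1 + ((44-1) mod 6)] = s[2] = 16.

16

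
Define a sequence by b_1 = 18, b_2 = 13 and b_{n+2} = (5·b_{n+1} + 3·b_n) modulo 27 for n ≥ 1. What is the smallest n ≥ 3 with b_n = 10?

14

Computing terms: b_1 = 18; b_2 = 13; b_3 = 11; b_4 = 13; b_5 = 17; b_6 = 16; b_7 = 23; b_8 = 1; b_9 = 20; b_{10} = 22; b_{11} = 8; b_{12} = 25; b_{13} = 14; b_{14} = 10; b_{15} = 11; b_{16} = 4; b_{17} = 26; b_{18} = 7; b_{19} = 5; b_{20} = 19; b_{21} = 2; b_{22} = 13; b_{23} = 17.
Since (b_{22}, b_{23}) = (b_4, b_5) = (13, 17) (two consecutive terms determine the rest), the sequence is eventually periodic: after a pre-period of length 3 it cycles with period 18.
The value 10 first appears (with n ≥ 3) at b_{14}.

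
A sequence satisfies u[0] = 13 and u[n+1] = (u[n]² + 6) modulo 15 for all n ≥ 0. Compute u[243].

7

Computing terms: u[0] = 13; u[1] = 10; u[2] = 1; u[3] = 7; u[4] = 10.
Since u[4] = u[1] = 10, the sequence is eventually periodic: after a pre-period of length 1 it cycles with period 3.
For n ≥ 1, u[n] depends only on (n - 1) mod 3. (243 - 1) mod 3 = 2, so u[243] = u[3] = 7.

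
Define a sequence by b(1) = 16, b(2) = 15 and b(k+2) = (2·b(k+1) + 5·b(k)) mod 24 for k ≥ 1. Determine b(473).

We have b(1) = 16, b(2) = 15, b(3) = 14, b(4) = 7, b(5) = 12, b(6) = 11, b(7) = 10, b(8) = 3, b(9) = 8, b(10) = 7, b(11) = 6, b(12) = 23, b(13) = 4, b(14) = 3, b(15) = 2, b(16) = 19, b(17) = 0, b(18) = 23, b(19) = 22, b(20) = 15, b(21) = 20, b(22) = 19, b(23) = 18, b(24) = 11, b(25) = 16, b(26) = 15.
The sequence repeats with period 24.
(473 - 1) mod 24 = 16, so b(473) = b(17) = 0.

0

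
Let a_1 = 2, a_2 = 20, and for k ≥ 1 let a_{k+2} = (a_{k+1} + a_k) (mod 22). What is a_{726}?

a_1 = 2,  a_2 = 20,  a_3 = 0,  a_4 = 20,  a_5 = 20,  a_6 = 18,  a_7 = 16,  a_8 = 12,  a_9 = 6,  a_{10} = 18,  a_{11} = 2,  a_{12} = 20.
Since (a_{11}, a_{12}) = (a_1, a_2) = (2, 20) (two consecutive terms determine the rest), the sequence is periodic with period 10.
So a_{726} = a_{1 + ((726-1) mod 10)} = a_6 = 18.

18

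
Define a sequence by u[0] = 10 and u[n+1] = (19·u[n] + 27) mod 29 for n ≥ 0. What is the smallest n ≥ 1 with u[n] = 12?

Listing terms: u[0] = 10, u[1] = 14, u[2] = 3, u[3] = 26, u[4] = 28, u[5] = 8, u[6] = 5, u[7] = 6, u[8] = 25, u[9] = 9, u[10] = 24, u[11] = 19, u[12] = 11, u[13] = 4, u[14] = 16, u[15] = 12, u[16] = 23, u[17] = 0, u[18] = 27, u[19] = 18, u[20] = 21, u[21] = 20, u[22] = 1, u[23] = 17, u[24] = 2, u[25] = 7, u[26] = 15, u[27] = 22, u[28] = 10.
The sequence repeats with period 28.
The value 12 first appears (with n ≥ 1) at u[15].

15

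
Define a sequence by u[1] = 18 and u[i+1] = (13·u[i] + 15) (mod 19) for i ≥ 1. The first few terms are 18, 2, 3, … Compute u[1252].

u[1] = 18, u[2] = 2, u[3] = 3, u[4] = 16, u[5] = 14, u[6] = 7, u[7] = 11, u[8] = 6, u[9] = 17, u[10] = 8, u[11] = 5, u[12] = 4, u[13] = 10, u[14] = 12, u[15] = 0, u[16] = 15, u[17] = 1, u[18] = 9, u[19] = 18.
Since u[19] = u[1] = 18, the sequence is periodic with period 18.
(1252 - 1) mod 18 = 9, so u[1252] = u[10] = 8.

8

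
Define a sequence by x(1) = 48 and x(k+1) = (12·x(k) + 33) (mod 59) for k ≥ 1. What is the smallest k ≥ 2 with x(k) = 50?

22

Computing terms: x(1) = 48; x(2) = 19; x(3) = 25; x(4) = 38; x(5) = 17; x(6) = 1; x(7) = 45; x(8) = 42; x(9) = 6; x(10) = 46; x(11) = 54; x(12) = 32; x(13) = 4; x(14) = 22; x(15) = 2; x(16) = 57; x(17) = 9; x(18) = 23; x(19) = 14; x(20) = 24; x(21) = 26; x(22) = 50; x(23) = 43; x(24) = 18; x(25) = 13; x(26) = 12; x(27) = 0; x(28) = 33; x(29) = 16; x(30) = 48.
Since x(30) = x(1) = 48, the sequence is periodic with period 29.
The value 50 first appears (with k ≥ 2) at x(22).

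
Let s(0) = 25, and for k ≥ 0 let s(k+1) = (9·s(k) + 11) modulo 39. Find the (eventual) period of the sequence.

Listing terms: s(0) = 25, s(1) = 2, s(2) = 29, s(3) = 38, s(4) = 2.
Since s(4) = s(1) = 2, the sequence is eventually periodic: after a pre-period of length 1 it cycles with period 3.

3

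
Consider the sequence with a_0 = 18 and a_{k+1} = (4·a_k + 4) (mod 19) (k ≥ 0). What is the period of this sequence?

Computing terms: a_0 = 18,  a_1 = 0,  a_2 = 4,  a_3 = 1,  a_4 = 8,  a_5 = 17,  a_6 = 15,  a_7 = 7,  a_8 = 13,  a_9 = 18.
Since a_9 = a_0 = 18, the sequence is periodic with period 9.

9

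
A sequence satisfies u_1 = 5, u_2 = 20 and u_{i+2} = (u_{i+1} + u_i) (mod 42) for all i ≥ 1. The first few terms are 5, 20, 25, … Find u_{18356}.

We have u_1 = 5; u_2 = 20; u_3 = 25; u_4 = 3; u_5 = 28; u_6 = 31; u_7 = 17; u_8 = 6; u_9 = 23; u_{10} = 29; u_{11} = 10; u_{12} = 39; u_{13} = 7; u_{14} = 4; u_{15} = 11; u_{16} = 15; u_{17} = 26; u_{18} = 41; u_{19} = 25; u_{20} = 24; u_{21} = 7; u_{22} = 31; u_{23} = 38; u_{24} = 27; u_{25} = 23; u_{26} = 8; u_{27} = 31; u_{28} = 39; u_{29} = 28; u_{30} = 25; u_{31} = 11; u_{32} = 36; u_{33} = 5; u_{34} = 41; u_{35} = 4; u_{36} = 3; u_{37} = 7; u_{38} = 10; u_{39} = 17; u_{40} = 27; u_{41} = 2; u_{42} = 29; u_{43} = 31; u_{44} = 18; u_{45} = 7; u_{46} = 25; u_{47} = 32; u_{48} = 15; u_{49} = 5; u_{50} = 20.
The sequence repeats with period 48.
(18356 - 1) mod 48 = 19, so u_{18356} = u_{20} = 24.

24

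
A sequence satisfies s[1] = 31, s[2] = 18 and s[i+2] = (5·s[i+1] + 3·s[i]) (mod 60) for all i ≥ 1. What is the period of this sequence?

Listing terms: s[1] = 31,  s[2] = 18,  s[3] = 3,  s[4] = 9,  s[5] = 54,  s[6] = 57,  s[7] = 27,  s[8] = 6,  s[9] = 51,  s[10] = 33,  s[11] = 18,  s[12] = 9,  s[13] = 39,  s[14] = 42,  s[15] = 27,  s[16] = 21,  s[17] = 6,  s[18] = 33,  s[19] = 3,  s[20] = 54,  s[21] = 39,  s[22] = 57,  s[23] = 42,  s[24] = 21,  s[25] = 51,  s[26] = 18,  s[27] = 3.
Since (s[26], s[27]) = (s[2], s[3]) = (18, 3) (two consecutive terms determine the rest), the sequence is eventually periodic: after a pre-period of length 1 it cycles with period 24.

24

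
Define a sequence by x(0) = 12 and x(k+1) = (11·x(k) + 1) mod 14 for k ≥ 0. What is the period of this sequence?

6

We have x(0) = 12,  x(1) = 7,  x(2) = 8,  x(3) = 5,  x(4) = 0,  x(5) = 1,  x(6) = 12.
The sequence repeats with period 6.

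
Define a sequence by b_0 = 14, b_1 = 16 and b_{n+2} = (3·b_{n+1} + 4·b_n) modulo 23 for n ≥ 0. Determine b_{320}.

We have b_0 = 14; b_1 = 16; b_2 = 12; b_3 = 8; b_4 = 3; b_5 = 18; b_6 = 20; b_7 = 17; b_8 = 16; b_9 = 1; b_{10} = 21; b_{11} = 21; b_{12} = 9; b_{13} = 19; b_{14} = 1; b_{15} = 10; b_{16} = 11; b_{17} = 4; b_{18} = 10; b_{19} = 0; b_{20} = 17; b_{21} = 5; b_{22} = 14; b_{23} = 16.
The sequence repeats with period 22.
(320 - 0) mod 22 = 12, so b_{320} = b_{12} = 9.

9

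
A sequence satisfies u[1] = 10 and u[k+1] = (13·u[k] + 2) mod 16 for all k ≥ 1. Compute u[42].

Computing terms: u[1] = 10,  u[2] = 4,  u[3] = 6,  u[4] = 0,  u[5] = 2,  u[6] = 12,  u[7] = 14,  u[8] = 8,  u[9] = 10.
Since u[9] = u[1] = 10, the sequence is periodic with period 8.
(42 - 1) mod 8 = 1, so u[42] = u[2] = 4.

4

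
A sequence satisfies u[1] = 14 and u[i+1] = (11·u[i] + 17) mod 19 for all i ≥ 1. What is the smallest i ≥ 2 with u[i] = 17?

Computing terms: u[1] = 14,  u[2] = 0,  u[3] = 17,  u[4] = 14.
Since u[4] = u[1] = 14, the sequence is periodic with period 3.
The value 17 first appears (with i ≥ 2) at u[3].

3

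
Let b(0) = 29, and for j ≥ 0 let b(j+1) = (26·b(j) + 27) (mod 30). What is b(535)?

19

Listing terms: b(0) = 29; b(1) = 1; b(2) = 23; b(3) = 25; b(4) = 17; b(5) = 19; b(6) = 11; b(7) = 13; b(8) = 5; b(9) = 7; b(10) = 29.
Since b(10) = b(0) = 29, the sequence is periodic with period 10.
(535 - 0) mod 10 = 5, so b(535) = b(5) = 19.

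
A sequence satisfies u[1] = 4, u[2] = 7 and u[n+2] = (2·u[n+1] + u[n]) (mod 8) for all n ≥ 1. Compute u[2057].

Computing terms: u[1] = 4; u[2] = 7; u[3] = 2; u[4] = 3; u[5] = 0; u[6] = 3; u[7] = 6; u[8] = 7; u[9] = 4; u[10] = 7.
Since (u[9], u[10]) = (u[1], u[2]) = (4, 7) (two consecutive terms determine the rest), the sequence is periodic with period 8.
So u[2057] = u[1 + ((2057-1) mod 8)] = u[1] = 4.

4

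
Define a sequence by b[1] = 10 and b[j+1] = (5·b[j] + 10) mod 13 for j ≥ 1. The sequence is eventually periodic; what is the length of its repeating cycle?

We have b[1] = 10,  b[2] = 8,  b[3] = 11,  b[4] = 0,  b[5] = 10.
The sequence repeats with period 4.

4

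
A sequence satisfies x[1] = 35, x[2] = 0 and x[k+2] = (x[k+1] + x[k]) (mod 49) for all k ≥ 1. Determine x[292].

We have x[1] = 35; x[2] = 0; x[3] = 35; x[4] = 35; x[5] = 21; x[6] = 7; x[7] = 28; x[8] = 35; x[9] = 14; x[10] = 0; x[11] = 14; x[12] = 14; x[13] = 28; x[14] = 42; x[15] = 21; x[16] = 14; x[17] = 35; x[18] = 0.
Since (x[17], x[18]) = (x[1], x[2]) = (35, 0) (two consecutive terms determine the rest), the sequence is periodic with period 16.
(292 - 1) mod 16 = 3, so x[292] = x[4] = 35.

35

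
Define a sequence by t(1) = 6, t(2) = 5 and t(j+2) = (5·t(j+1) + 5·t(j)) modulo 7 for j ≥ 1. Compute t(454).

Computing terms: t(1) = 6; t(2) = 5; t(3) = 6; t(4) = 6; t(5) = 4; t(6) = 1; t(7) = 4; t(8) = 4; t(9) = 5; t(10) = 3; t(11) = 5; t(12) = 5; t(13) = 1; t(14) = 2; t(15) = 1; t(16) = 1; t(17) = 3; t(18) = 6; t(19) = 3; t(20) = 3; t(21) = 2; t(22) = 4; t(23) = 2; t(24) = 2; t(25) = 6; t(26) = 5.
Since (t(25), t(26)) = (t(1), t(2)) = (6, 5) (two consecutive terms determine the rest), the sequence is periodic with period 24.
So t(454) = t(1 + ((454-1) mod 24)) = t(22) = 4.

4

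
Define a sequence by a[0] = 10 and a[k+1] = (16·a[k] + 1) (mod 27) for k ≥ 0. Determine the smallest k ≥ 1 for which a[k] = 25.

Computing terms: a[0] = 10,  a[1] = 26,  a[2] = 12,  a[3] = 4,  a[4] = 11,  a[5] = 15,  a[6] = 25,  a[7] = 23,  a[8] = 18,  a[9] = 19,  a[10] = 8,  a[11] = 21,  a[12] = 13,  a[13] = 20,  a[14] = 24,  a[15] = 7,  a[16] = 5,  a[17] = 0,  a[18] = 1,  a[19] = 17,  a[20] = 3,  a[21] = 22,  a[22] = 2,  a[23] = 6,  a[24] = 16,  a[25] = 14,  a[26] = 9,  a[27] = 10.
Since a[27] = a[0] = 10, the sequence is periodic with period 27.
The value 25 first appears (with k ≥ 1) at a[6].

6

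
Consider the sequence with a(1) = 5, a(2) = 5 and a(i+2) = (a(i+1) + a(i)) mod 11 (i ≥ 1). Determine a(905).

We have a(1) = 5; a(2) = 5; a(3) = 10; a(4) = 4; a(5) = 3; a(6) = 7; a(7) = 10; a(8) = 6; a(9) = 5; a(10) = 0; a(11) = 5; a(12) = 5.
The sequence repeats with period 10.
So a(905) = a(1 + ((905-1) mod 10)) = a(5) = 3.

3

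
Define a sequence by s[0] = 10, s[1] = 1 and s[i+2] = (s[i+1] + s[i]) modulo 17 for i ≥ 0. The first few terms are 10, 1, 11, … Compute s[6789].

5

We have s[0] = 10; s[1] = 1; s[2] = 11; s[3] = 12; s[4] = 6; s[5] = 1; s[6] = 7; s[7] = 8; s[8] = 15; s[9] = 6; s[10] = 4; s[11] = 10; s[12] = 14; s[13] = 7; s[14] = 4; s[15] = 11; s[16] = 15; s[17] = 9; s[18] = 7; s[19] = 16; s[20] = 6; s[21] = 5; s[22] = 11; s[23] = 16; s[24] = 10; s[25] = 9; s[26] = 2; s[27] = 11; s[28] = 13; s[29] = 7; s[30] = 3; s[31] = 10; s[32] = 13; s[33] = 6; s[34] = 2; s[35] = 8; s[36] = 10; s[37] = 1.
The sequence repeats with period 36.
So s[6789] = s[0 + ((6789-0) mod 36)] = s[21] = 5.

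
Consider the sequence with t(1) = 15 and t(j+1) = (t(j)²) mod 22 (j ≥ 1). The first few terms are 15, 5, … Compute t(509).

We have t(1) = 15, t(2) = 5, t(3) = 3, t(4) = 9, t(5) = 15.
The sequence repeats with period 4.
(509 - 1) mod 4 = 0, so t(509) = t(1) = 15.

15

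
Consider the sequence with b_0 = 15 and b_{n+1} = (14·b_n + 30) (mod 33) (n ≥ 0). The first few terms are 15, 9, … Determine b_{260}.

15

Listing terms: b_0 = 15; b_1 = 9; b_2 = 24; b_3 = 3; b_4 = 6; b_5 = 15.
Since b_5 = b_0 = 15, the sequence is periodic with period 5.
So b_{260} = b_{0 + ((260-0) mod 5)} = b_0 = 15.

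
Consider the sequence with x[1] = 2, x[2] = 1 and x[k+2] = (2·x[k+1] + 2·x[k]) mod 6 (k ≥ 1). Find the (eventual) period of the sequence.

Computing terms: x[1] = 2; x[2] = 1; x[3] = 0; x[4] = 2; x[5] = 4; x[6] = 0; x[7] = 2.
Since (x[6], x[7]) = (x[3], x[4]) = (0, 2) (two consecutive terms determine the rest), the sequence is eventually periodic: after a pre-period of length 2 it cycles with period 3.

3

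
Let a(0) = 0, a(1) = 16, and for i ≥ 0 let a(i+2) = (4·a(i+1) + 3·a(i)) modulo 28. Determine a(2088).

16

We have a(0) = 0; a(1) = 16; a(2) = 8; a(3) = 24; a(4) = 8; a(5) = 20; a(6) = 20; a(7) = 0; a(8) = 4; a(9) = 16; a(10) = 20; a(11) = 16; a(12) = 12; a(13) = 12; a(14) = 0; a(15) = 8; a(16) = 4; a(17) = 12; a(18) = 4; a(19) = 24; a(20) = 24; a(21) = 0; a(22) = 16.
Since (a(21), a(22)) = (a(0), a(1)) = (0, 16) (two consecutive terms determine the rest), the sequence is periodic with period 21.
(2088 - 0) mod 21 = 9, so a(2088) = a(9) = 16.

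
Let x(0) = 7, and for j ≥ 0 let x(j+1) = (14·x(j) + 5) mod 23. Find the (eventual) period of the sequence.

22

Listing terms: x(0) = 7, x(1) = 11, x(2) = 21, x(3) = 0, x(4) = 5, x(5) = 6, x(6) = 20, x(7) = 9, x(8) = 16, x(9) = 22, x(10) = 14, x(11) = 17, x(12) = 13, x(13) = 3, x(14) = 1, x(15) = 19, x(16) = 18, x(17) = 4, x(18) = 15, x(19) = 8, x(20) = 2, x(21) = 10, x(22) = 7.
The sequence repeats with period 22.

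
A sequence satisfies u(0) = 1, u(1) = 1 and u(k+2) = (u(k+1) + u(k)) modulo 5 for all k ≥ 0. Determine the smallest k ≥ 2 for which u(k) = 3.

Listing terms: u(0) = 1,  u(1) = 1,  u(2) = 2,  u(3) = 3,  u(4) = 0,  u(5) = 3,  u(6) = 3,  u(7) = 1,  u(8) = 4,  u(9) = 0,  u(10) = 4,  u(11) = 4,  u(12) = 3,  u(13) = 2,  u(14) = 0,  u(15) = 2,  u(16) = 2,  u(17) = 4,  u(18) = 1,  u(19) = 0,  u(20) = 1,  u(21) = 1.
Since (u(20), u(21)) = (u(0), u(1)) = (1, 1) (two consecutive terms determine the rest), the sequence is periodic with period 20.
The value 3 first appears (with k ≥ 2) at u(3).

3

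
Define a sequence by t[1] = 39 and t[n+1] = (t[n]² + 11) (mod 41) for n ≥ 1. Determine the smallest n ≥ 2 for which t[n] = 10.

t[1] = 39, t[2] = 15, t[3] = 31, t[4] = 29, t[5] = 32, t[6] = 10, t[7] = 29.
Since t[7] = t[4] = 29, the sequence is eventually periodic: after a pre-period of length 3 it cycles with period 3.
The value 10 first appears (with n ≥ 2) at t[6].

6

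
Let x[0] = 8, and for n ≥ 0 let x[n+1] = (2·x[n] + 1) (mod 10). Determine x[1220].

x[0] = 8, x[1] = 7, x[2] = 5, x[3] = 1, x[4] = 3, x[5] = 7.
Since x[5] = x[1] = 7, the sequence is eventually periodic: after a pre-period of length 1 it cycles with period 4.
For n ≥ 1, x[n] depends only on (n - 1) mod 4. (1220 - 1) mod 4 = 3, so x[1220] = x[4] = 3.

3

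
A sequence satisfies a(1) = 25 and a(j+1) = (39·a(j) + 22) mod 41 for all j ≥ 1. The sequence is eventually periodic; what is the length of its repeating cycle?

a(1) = 25,  a(2) = 13,  a(3) = 37,  a(4) = 30,  a(5) = 3,  a(6) = 16,  a(7) = 31,  a(8) = 1,  a(9) = 20,  a(10) = 23,  a(11) = 17,  a(12) = 29,  a(13) = 5,  a(14) = 12,  a(15) = 39,  a(16) = 26,  a(17) = 11,  a(18) = 0,  a(19) = 22,  a(20) = 19,  a(21) = 25.
The sequence repeats with period 20.

20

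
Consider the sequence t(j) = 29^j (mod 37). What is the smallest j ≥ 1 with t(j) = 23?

t(0) = 1, t(1) = 29, t(2) = 27, t(3) = 6, t(4) = 26, t(5) = 14, t(6) = 36, t(7) = 8, t(8) = 10, t(9) = 31, t(10) = 11, t(11) = 23, t(12) = 1.
The sequence repeats with period 12.
The value 23 first appears (with j ≥ 1) at t(11).

11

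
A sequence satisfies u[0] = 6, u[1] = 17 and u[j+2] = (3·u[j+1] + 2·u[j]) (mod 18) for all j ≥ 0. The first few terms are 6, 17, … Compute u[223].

u[0] = 6; u[1] = 17; u[2] = 9; u[3] = 7; u[4] = 3; u[5] = 5; u[6] = 3; u[7] = 1; u[8] = 9; u[9] = 11; u[10] = 15; u[11] = 13; u[12] = 15; u[13] = 17; u[14] = 9.
Since (u[13], u[14]) = (u[1], u[2]) = (17, 9) (two consecutive terms determine the rest), the sequence is eventually periodic: after a pre-period of length 1 it cycles with period 12.
For j ≥ 1, u[j] depends only on (j - 1) mod 12. (223 - 1) mod 12 = 6, so u[223] = u[7] = 1.

1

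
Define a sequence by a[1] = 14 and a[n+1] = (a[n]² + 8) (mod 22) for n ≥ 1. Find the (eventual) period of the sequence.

We have a[1] = 14, a[2] = 6, a[3] = 0, a[4] = 8, a[5] = 6.
Since a[5] = a[2] = 6, the sequence is eventually periodic: after a pre-period of length 1 it cycles with period 3.

3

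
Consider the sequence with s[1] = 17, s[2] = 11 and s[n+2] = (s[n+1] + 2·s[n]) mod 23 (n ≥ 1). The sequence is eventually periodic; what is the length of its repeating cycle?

11

We have s[1] = 17, s[2] = 11, s[3] = 22, s[4] = 21, s[5] = 19, s[6] = 15, s[7] = 7, s[8] = 14, s[9] = 5, s[10] = 10, s[11] = 20, s[12] = 17, s[13] = 11.
The sequence repeats with period 11.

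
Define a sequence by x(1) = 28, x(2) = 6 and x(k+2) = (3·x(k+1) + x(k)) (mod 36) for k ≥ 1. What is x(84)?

30

Listing terms: x(1) = 28, x(2) = 6, x(3) = 10, x(4) = 0, x(5) = 10, x(6) = 30, x(7) = 28, x(8) = 6.
Since (x(7), x(8)) = (x(1), x(2)) = (28, 6) (two consecutive terms determine the rest), the sequence is periodic with period 6.
So x(84) = x(1 + ((84-1) mod 6)) = x(6) = 30.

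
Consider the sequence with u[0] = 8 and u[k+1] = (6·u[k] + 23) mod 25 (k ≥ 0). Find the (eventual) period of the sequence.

Listing terms: u[0] = 8, u[1] = 21, u[2] = 24, u[3] = 17, u[4] = 0, u[5] = 23, u[6] = 11, u[7] = 14, u[8] = 7, u[9] = 15, u[10] = 13, u[11] = 1, u[12] = 4, u[13] = 22, u[14] = 5, u[15] = 3, u[16] = 16, u[17] = 19, u[18] = 12, u[19] = 20, u[20] = 18, u[21] = 6, u[22] = 9, u[23] = 2, u[24] = 10, u[25] = 8.
Since u[25] = u[0] = 8, the sequence is periodic with period 25.

25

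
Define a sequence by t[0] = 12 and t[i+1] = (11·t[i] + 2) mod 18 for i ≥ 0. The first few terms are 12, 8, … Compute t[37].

We have t[0] = 12, t[1] = 8, t[2] = 0, t[3] = 2, t[4] = 6, t[5] = 14, t[6] = 12.
Since t[6] = t[0] = 12, the sequence is periodic with period 6.
(37 - 0) mod 6 = 1, so t[37] = t[1] = 8.

8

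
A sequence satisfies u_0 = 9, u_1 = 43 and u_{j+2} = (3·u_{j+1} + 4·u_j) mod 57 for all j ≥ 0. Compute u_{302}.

12

u_0 = 9,  u_1 = 43,  u_2 = 51,  u_3 = 40,  u_4 = 39,  u_5 = 49,  u_6 = 18,  u_7 = 22,  u_8 = 24,  u_9 = 46,  u_{10} = 6,  u_{11} = 31,  u_{12} = 3,  u_{13} = 19,  u_{14} = 12,  u_{15} = 55,  u_{16} = 42,  u_{17} = 4,  u_{18} = 9,  u_{19} = 43.
The sequence repeats with period 18.
(302 - 0) mod 18 = 14, so u_{302} = u_{14} = 12.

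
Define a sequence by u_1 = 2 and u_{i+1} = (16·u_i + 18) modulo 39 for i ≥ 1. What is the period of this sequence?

u_1 = 2,  u_2 = 11,  u_3 = 38,  u_4 = 2.
Since u_4 = u_1 = 2, the sequence is periodic with period 3.

3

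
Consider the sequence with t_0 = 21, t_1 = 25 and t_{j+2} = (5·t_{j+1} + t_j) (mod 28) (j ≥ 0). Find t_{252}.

21

We have t_0 = 21; t_1 = 25; t_2 = 6; t_3 = 27; t_4 = 1; t_5 = 4; t_6 = 21; t_7 = 25.
The sequence repeats with period 6.
So t_{252} = t_{0 + ((252-0) mod 6)} = t_0 = 21.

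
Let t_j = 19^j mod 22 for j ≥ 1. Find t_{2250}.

1

Computing terms: t_1 = 19, t_2 = 9, t_3 = 17, t_4 = 15, t_5 = 21, t_6 = 3, t_7 = 13, t_8 = 5, t_9 = 7, t_{10} = 1, t_{11} = 19.
The sequence repeats with period 10.
So t_{2250} = t_{1 + ((2250-1) mod 10)} = t_{10} = 1.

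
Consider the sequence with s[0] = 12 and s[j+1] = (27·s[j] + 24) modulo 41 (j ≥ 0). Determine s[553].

s[0] = 12; s[1] = 20; s[2] = 31; s[3] = 0; s[4] = 24; s[5] = 16; s[6] = 5; s[7] = 36; s[8] = 12.
Since s[8] = s[0] = 12, the sequence is periodic with period 8.
So s[553] = s[0 + ((553-0) mod 8)] = s[1] = 20.

20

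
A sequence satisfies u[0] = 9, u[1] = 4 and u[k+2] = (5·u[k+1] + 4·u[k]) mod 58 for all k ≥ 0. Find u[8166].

28

Listing terms: u[0] = 9; u[1] = 4; u[2] = 56; u[3] = 6; u[4] = 22; u[5] = 18; u[6] = 4; u[7] = 34; u[8] = 12; u[9] = 22; u[10] = 42; u[11] = 8; u[12] = 34; u[13] = 28; u[14] = 44; u[15] = 42; u[16] = 38; u[17] = 10; u[18] = 28; u[19] = 6; u[20] = 26; u[21] = 38; u[22] = 4; u[23] = 56.
Since (u[22], u[23]) = (u[1], u[2]) = (4, 56) (two consecutive terms determine the rest), the sequence is eventually periodic: after a pre-period of length 1 it cycles with period 21.
For k ≥ 1, u[k] depends only on (k - 1) mod 21. (8166 - 1) mod 21 = 17, so u[8166] = u[18] = 28.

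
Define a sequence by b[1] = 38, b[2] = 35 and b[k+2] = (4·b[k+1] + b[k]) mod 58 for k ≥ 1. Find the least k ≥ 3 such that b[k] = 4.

Listing terms: b[1] = 38,  b[2] = 35,  b[3] = 4,  b[4] = 51,  b[5] = 34,  b[6] = 13,  b[7] = 28,  b[8] = 9,  b[9] = 6,  b[10] = 33,  b[11] = 22,  b[12] = 5,  b[13] = 42,  b[14] = 57,  b[15] = 38,  b[16] = 35.
Since (b[15], b[16]) = (b[1], b[2]) = (38, 35) (two consecutive terms determine the rest), the sequence is periodic with period 14.
The value 4 first appears (with k ≥ 3) at b[3].

3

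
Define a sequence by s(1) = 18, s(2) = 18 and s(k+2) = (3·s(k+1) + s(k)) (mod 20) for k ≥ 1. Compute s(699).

12

s(1) = 18, s(2) = 18, s(3) = 12, s(4) = 14, s(5) = 14, s(6) = 16, s(7) = 2, s(8) = 2, s(9) = 8, s(10) = 6, s(11) = 6, s(12) = 4, s(13) = 18, s(14) = 18.
The sequence repeats with period 12.
So s(699) = s(1 + ((699-1) mod 12)) = s(3) = 12.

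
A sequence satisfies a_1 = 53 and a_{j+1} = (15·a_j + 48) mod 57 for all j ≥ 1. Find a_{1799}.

42

Computing terms: a_1 = 53, a_2 = 45, a_3 = 39, a_4 = 6, a_5 = 24, a_6 = 9, a_7 = 12, a_8 = 0, a_9 = 48, a_{10} = 27, a_{11} = 54, a_{12} = 3, a_{13} = 36, a_{14} = 18, a_{15} = 33, a_{16} = 30, a_{17} = 42, a_{18} = 51, a_{19} = 15, a_{20} = 45.
Since a_{20} = a_2 = 45, the sequence is eventually periodic: after a pre-period of length 1 it cycles with period 18.
For j ≥ 2, a_j depends only on (j - 2) mod 18. (1799 - 2) mod 18 = 15, so a_{1799} = a_{17} = 42.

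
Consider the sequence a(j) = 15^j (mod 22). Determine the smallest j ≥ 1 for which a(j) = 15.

Listing terms: a(0) = 1; a(1) = 15; a(2) = 5; a(3) = 9; a(4) = 3; a(5) = 1.
The sequence repeats with period 5.
The value 15 first appears (with j ≥ 1) at a(1).

1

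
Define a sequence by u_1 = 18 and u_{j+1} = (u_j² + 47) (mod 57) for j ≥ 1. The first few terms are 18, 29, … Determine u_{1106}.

We have u_1 = 18,  u_2 = 29,  u_3 = 33,  u_4 = 53,  u_5 = 6,  u_6 = 26,  u_7 = 39,  u_8 = 29.
Since u_8 = u_2 = 29, the sequence is eventually periodic: after a pre-period of length 1 it cycles with period 6.
For j ≥ 2, u_j depends only on (j - 2) mod 6. (1106 - 2) mod 6 = 0, so u_{1106} = u_2 = 29.

29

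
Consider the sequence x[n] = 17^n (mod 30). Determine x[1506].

19

Computing terms: x[0] = 1, x[1] = 17, x[2] = 19, x[3] = 23, x[4] = 1.
The sequence repeats with period 4.
So x[1506] = x[0 + ((1506-0) mod 4)] = x[2] = 19.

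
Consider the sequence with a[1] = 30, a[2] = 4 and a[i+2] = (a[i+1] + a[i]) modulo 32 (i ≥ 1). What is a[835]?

a[1] = 30,  a[2] = 4,  a[3] = 2,  a[4] = 6,  a[5] = 8,  a[6] = 14,  a[7] = 22,  a[8] = 4,  a[9] = 26,  a[10] = 30,  a[11] = 24,  a[12] = 22,  a[13] = 14,  a[14] = 4,  a[15] = 18,  a[16] = 22,  a[17] = 8,  a[18] = 30,  a[19] = 6,  a[20] = 4,  a[21] = 10,  a[22] = 14,  a[23] = 24,  a[24] = 6,  a[25] = 30,  a[26] = 4.
Since (a[25], a[26]) = (a[1], a[2]) = (30, 4) (two consecutive terms determine the rest), the sequence is periodic with period 24.
(835 - 1) mod 24 = 18, so a[835] = a[19] = 6.

6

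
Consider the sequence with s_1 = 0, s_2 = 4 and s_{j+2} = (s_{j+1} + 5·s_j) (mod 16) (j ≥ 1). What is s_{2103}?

4

We have s_1 = 0; s_2 = 4; s_3 = 4; s_4 = 8; s_5 = 12; s_6 = 4; s_7 = 0; s_8 = 4.
The sequence repeats with period 6.
(2103 - 1) mod 6 = 2, so s_{2103} = s_3 = 4.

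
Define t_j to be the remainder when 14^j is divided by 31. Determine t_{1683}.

16

We have t_0 = 1; t_1 = 14; t_2 = 10; t_3 = 16; t_4 = 7; t_5 = 5; t_6 = 8; t_7 = 19; t_8 = 18; t_9 = 4; t_{10} = 25; t_{11} = 9; t_{12} = 2; t_{13} = 28; t_{14} = 20; t_{15} = 1.
Since t_{15} = t_0 = 1, the sequence is periodic with period 15.
So t_{1683} = t_{0 + ((1683-0) mod 15)} = t_3 = 16.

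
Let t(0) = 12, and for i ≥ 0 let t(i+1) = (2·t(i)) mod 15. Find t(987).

We have t(0) = 12, t(1) = 9, t(2) = 3, t(3) = 6, t(4) = 12.
The sequence repeats with period 4.
So t(987) = t(0 + ((987-0) mod 4)) = t(3) = 6.

6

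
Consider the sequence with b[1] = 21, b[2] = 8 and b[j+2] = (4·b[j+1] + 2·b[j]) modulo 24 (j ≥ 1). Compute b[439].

0

b[1] = 21, b[2] = 8, b[3] = 2, b[4] = 0, b[5] = 4, b[6] = 16, b[7] = 0, b[8] = 8, b[9] = 8, b[10] = 0, b[11] = 16, b[12] = 16, b[13] = 0.
Since (b[12], b[13]) = (b[6], b[7]) = (16, 0) (two consecutive terms determine the rest), the sequence is eventually periodic: after a pre-period of length 5 it cycles with period 6.
For j ≥ 6, b[j] depends only on (j - 6) mod 6. (439 - 6) mod 6 = 1, so b[439] = b[7] = 0.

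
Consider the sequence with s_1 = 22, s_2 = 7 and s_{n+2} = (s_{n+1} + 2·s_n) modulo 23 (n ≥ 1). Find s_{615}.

We have s_1 = 22, s_2 = 7, s_3 = 5, s_4 = 19, s_5 = 6, s_6 = 21, s_7 = 10, s_8 = 6, s_9 = 3, s_{10} = 15, s_{11} = 21, s_{12} = 5, s_{13} = 1, s_{14} = 11, s_{15} = 13, s_{16} = 12, s_{17} = 15, s_{18} = 16, s_{19} = 0, s_{20} = 9, s_{21} = 9, s_{22} = 4, s_{23} = 22, s_{24} = 7.
Since (s_{23}, s_{24}) = (s_1, s_2) = (22, 7) (two consecutive terms determine the rest), the sequence is periodic with period 22.
So s_{615} = s_{1 + ((615-1) mod 22)} = s_{21} = 9.

9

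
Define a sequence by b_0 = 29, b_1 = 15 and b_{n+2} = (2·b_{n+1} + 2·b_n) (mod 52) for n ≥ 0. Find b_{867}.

24

Computing terms: b_0 = 29, b_1 = 15, b_2 = 36, b_3 = 50, b_4 = 16, b_5 = 28, b_6 = 36, b_7 = 24, b_8 = 16, b_9 = 28.
Since (b_8, b_9) = (b_4, b_5) = (16, 28) (two consecutive terms determine the rest), the sequence is eventually periodic: after a pre-period of length 4 it cycles with period 4.
For n ≥ 4, b_n depends only on (n - 4) mod 4. (867 - 4) mod 4 = 3, so b_{867} = b_7 = 24.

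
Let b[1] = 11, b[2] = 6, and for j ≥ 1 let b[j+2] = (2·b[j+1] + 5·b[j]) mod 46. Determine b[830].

42

b[1] = 11, b[2] = 6, b[3] = 21, b[4] = 26, b[5] = 19, b[6] = 30, b[7] = 17, b[8] = 0, b[9] = 39, b[10] = 32, b[11] = 29, b[12] = 34, b[13] = 29, b[14] = 44, b[15] = 3, b[16] = 42, b[17] = 7, b[18] = 40, b[19] = 23, b[20] = 16, b[21] = 9, b[22] = 6, b[23] = 11, b[24] = 6.
Since (b[23], b[24]) = (b[1], b[2]) = (11, 6) (two consecutive terms determine the rest), the sequence is periodic with period 22.
So b[830] = b[1 + ((830-1) mod 22)] = b[16] = 42.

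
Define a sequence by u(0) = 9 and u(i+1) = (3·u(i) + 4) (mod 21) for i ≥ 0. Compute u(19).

Computing terms: u(0) = 9; u(1) = 10; u(2) = 13; u(3) = 1; u(4) = 7; u(5) = 4; u(6) = 16; u(7) = 10.
Since u(7) = u(1) = 10, the sequence is eventually periodic: after a pre-period of length 1 it cycles with period 6.
For i ≥ 1, u(i) depends only on (i - 1) mod 6. (19 - 1) mod 6 = 0, so u(19) = u(1) = 10.

10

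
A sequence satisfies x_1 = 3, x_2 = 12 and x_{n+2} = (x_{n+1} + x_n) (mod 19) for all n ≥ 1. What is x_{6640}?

x_1 = 3,  x_2 = 12,  x_3 = 15,  x_4 = 8,  x_5 = 4,  x_6 = 12,  x_7 = 16,  x_8 = 9,  x_9 = 6,  x_{10} = 15,  x_{11} = 2,  x_{12} = 17,  x_{13} = 0,  x_{14} = 17,  x_{15} = 17,  x_{16} = 15,  x_{17} = 13,  x_{18} = 9,  x_{19} = 3,  x_{20} = 12.
Since (x_{19}, x_{20}) = (x_1, x_2) = (3, 12) (two consecutive terms determine the rest), the sequence is periodic with period 18.
So x_{6640} = x_{1 + ((6640-1) mod 18)} = x_{16} = 15.

15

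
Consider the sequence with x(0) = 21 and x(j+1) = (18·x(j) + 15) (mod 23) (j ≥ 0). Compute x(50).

Listing terms: x(0) = 21; x(1) = 2; x(2) = 5; x(3) = 13; x(4) = 19; x(5) = 12; x(6) = 1; x(7) = 10; x(8) = 11; x(9) = 6; x(10) = 8; x(11) = 21.
Since x(11) = x(0) = 21, the sequence is periodic with period 11.
(50 - 0) mod 11 = 6, so x(50) = x(6) = 1.

1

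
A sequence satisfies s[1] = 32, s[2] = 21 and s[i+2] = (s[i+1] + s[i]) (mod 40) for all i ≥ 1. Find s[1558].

Computing terms: s[1] = 32; s[2] = 21; s[3] = 13; s[4] = 34; s[5] = 7; s[6] = 1; s[7] = 8; s[8] = 9; s[9] = 17; s[10] = 26; s[11] = 3; s[12] = 29; s[13] = 32; s[14] = 21.
The sequence repeats with period 12.
(1558 - 1) mod 12 = 9, so s[1558] = s[10] = 26.

26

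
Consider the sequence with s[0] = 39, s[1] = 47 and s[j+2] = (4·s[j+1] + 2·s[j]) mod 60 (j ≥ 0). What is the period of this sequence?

s[0] = 39, s[1] = 47, s[2] = 26, s[3] = 18, s[4] = 4, s[5] = 52, s[6] = 36, s[7] = 8, s[8] = 44, s[9] = 12, s[10] = 16, s[11] = 28, s[12] = 24, s[13] = 32, s[14] = 56, s[15] = 48, s[16] = 4, s[17] = 52.
Since (s[16], s[17]) = (s[4], s[5]) = (4, 52) (two consecutive terms determine the rest), the sequence is eventually periodic: after a pre-period of length 4 it cycles with period 12.

12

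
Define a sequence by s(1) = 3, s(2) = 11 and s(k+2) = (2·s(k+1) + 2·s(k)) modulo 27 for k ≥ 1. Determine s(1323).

16

Computing terms: s(1) = 3; s(2) = 11; s(3) = 1; s(4) = 24; s(5) = 23; s(6) = 13; s(7) = 18; s(8) = 8; s(9) = 25; s(10) = 12; s(11) = 20; s(12) = 10; s(13) = 6; s(14) = 5; s(15) = 22; s(16) = 0; s(17) = 17; s(18) = 7; s(19) = 21; s(20) = 2; s(21) = 19; s(22) = 15; s(23) = 14; s(24) = 4; s(25) = 9; s(26) = 26; s(27) = 16; s(28) = 3; s(29) = 11.
Since (s(28), s(29)) = (s(1), s(2)) = (3, 11) (two consecutive terms determine the rest), the sequence is periodic with period 27.
So s(1323) = s(1 + ((1323-1) mod 27)) = s(27) = 16.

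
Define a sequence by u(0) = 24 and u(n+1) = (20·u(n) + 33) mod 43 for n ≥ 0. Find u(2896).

18

Listing terms: u(0) = 24,  u(1) = 40,  u(2) = 16,  u(3) = 9,  u(4) = 41,  u(5) = 36,  u(6) = 22,  u(7) = 0,  u(8) = 33,  u(9) = 5,  u(10) = 4,  u(11) = 27,  u(12) = 14,  u(13) = 12,  u(14) = 15,  u(15) = 32,  u(16) = 28,  u(17) = 34,  u(18) = 25,  u(19) = 17,  u(20) = 29,  u(21) = 11,  u(22) = 38,  u(23) = 19,  u(24) = 26,  u(25) = 37,  u(26) = 42,  u(27) = 13,  u(28) = 35,  u(29) = 2,  u(30) = 30,  u(31) = 31,  u(32) = 8,  u(33) = 21,  u(34) = 23,  u(35) = 20,  u(36) = 3,  u(37) = 7,  u(38) = 1,  u(39) = 10,  u(40) = 18,  u(41) = 6,  u(42) = 24.
The sequence repeats with period 42.
(2896 - 0) mod 42 = 40, so u(2896) = u(40) = 18.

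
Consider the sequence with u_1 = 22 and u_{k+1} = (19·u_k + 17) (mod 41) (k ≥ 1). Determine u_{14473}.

Computing terms: u_1 = 22; u_2 = 25; u_3 = 0; u_4 = 17; u_5 = 12; u_6 = 40; u_7 = 39; u_8 = 20; u_9 = 28; u_{10} = 16; u_{11} = 34; u_{12} = 7; u_{13} = 27; u_{14} = 38; u_{15} = 1; u_{16} = 36; u_{17} = 4; u_{18} = 11; u_{19} = 21; u_{20} = 6; u_{21} = 8; u_{22} = 5; u_{23} = 30; u_{24} = 13; u_{25} = 18; u_{26} = 31; u_{27} = 32; u_{28} = 10; u_{29} = 2; u_{30} = 14; u_{31} = 37; u_{32} = 23; u_{33} = 3; u_{34} = 33; u_{35} = 29; u_{36} = 35; u_{37} = 26; u_{38} = 19; u_{39} = 9; u_{40} = 24; u_{41} = 22.
Since u_{41} = u_1 = 22, the sequence is periodic with period 40.
(14473 - 1) mod 40 = 32, so u_{14473} = u_{33} = 3.

3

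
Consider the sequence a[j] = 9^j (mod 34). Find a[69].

Listing terms: a[0] = 1, a[1] = 9, a[2] = 13, a[3] = 15, a[4] = 33, a[5] = 25, a[6] = 21, a[7] = 19, a[8] = 1.
The sequence repeats with period 8.
(69 - 0) mod 8 = 5, so a[69] = a[5] = 25.

25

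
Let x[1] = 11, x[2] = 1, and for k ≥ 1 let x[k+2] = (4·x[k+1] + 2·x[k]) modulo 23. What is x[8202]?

Computing terms: x[1] = 11,  x[2] = 1,  x[3] = 3,  x[4] = 14,  x[5] = 16,  x[6] = 0,  x[7] = 9,  x[8] = 13,  x[9] = 1,  x[10] = 7,  x[11] = 7,  x[12] = 19,  x[13] = 21,  x[14] = 7,  x[15] = 1,  x[16] = 18,  x[17] = 5,  x[18] = 10,  x[19] = 4,  x[20] = 13,  x[21] = 14,  x[22] = 13,  x[23] = 11,  x[24] = 1.
Since (x[23], x[24]) = (x[1], x[2]) = (11, 1) (two consecutive terms determine the rest), the sequence is periodic with period 22.
(8202 - 1) mod 22 = 17, so x[8202] = x[18] = 10.

10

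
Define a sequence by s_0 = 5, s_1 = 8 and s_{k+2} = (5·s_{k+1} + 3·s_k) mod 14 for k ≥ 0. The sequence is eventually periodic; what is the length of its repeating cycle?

3

Listing terms: s_0 = 5,  s_1 = 8,  s_2 = 13,  s_3 = 5,  s_4 = 8.
Since (s_3, s_4) = (s_0, s_1) = (5, 8) (two consecutive terms determine the rest), the sequence is periodic with period 3.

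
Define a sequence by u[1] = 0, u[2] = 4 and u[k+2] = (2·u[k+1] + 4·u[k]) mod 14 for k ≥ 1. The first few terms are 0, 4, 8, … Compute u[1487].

Listing terms: u[1] = 0; u[2] = 4; u[3] = 8; u[4] = 4; u[5] = 12; u[6] = 12; u[7] = 2; u[8] = 10; u[9] = 0; u[10] = 12; u[11] = 10; u[12] = 12; u[13] = 8; u[14] = 8; u[15] = 6; u[16] = 2; u[17] = 0; u[18] = 8; u[19] = 2; u[20] = 8; u[21] = 10; u[22] = 10; u[23] = 4; u[24] = 6; u[25] = 0; u[26] = 10; u[27] = 6; u[28] = 10; u[29] = 2; u[30] = 2; u[31] = 12; u[32] = 4; u[33] = 0; u[34] = 2; u[35] = 4; u[36] = 2; u[37] = 6; u[38] = 6; u[39] = 8; u[40] = 12; u[41] = 0; u[42] = 6; u[43] = 12; u[44] = 6; u[45] = 4; u[46] = 4; u[47] = 10; u[48] = 8; u[49] = 0; u[50] = 4.
The sequence repeats with period 48.
So u[1487] = u[1 + ((1487-1) mod 48)] = u[47] = 10.

10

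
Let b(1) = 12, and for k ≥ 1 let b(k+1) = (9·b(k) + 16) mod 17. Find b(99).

10

b(1) = 12, b(2) = 5, b(3) = 10, b(4) = 4, b(5) = 1, b(6) = 8, b(7) = 3, b(8) = 9, b(9) = 12.
The sequence repeats with period 8.
(99 - 1) mod 8 = 2, so b(99) = b(3) = 10.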